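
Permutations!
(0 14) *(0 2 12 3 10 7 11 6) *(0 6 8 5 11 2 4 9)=(0 14 4 9)(2 12 3 10 7)(5 11 8)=[14, 1, 12, 10, 9, 11, 6, 2, 5, 0, 7, 8, 3, 13, 4]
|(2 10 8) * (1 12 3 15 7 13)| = 6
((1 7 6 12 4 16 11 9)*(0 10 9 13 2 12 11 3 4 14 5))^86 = (0 9 7 11 2 14)(1 6 13 12 5 10)(3 16 4)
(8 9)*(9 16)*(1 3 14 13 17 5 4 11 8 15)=(1 3 14 13 17 5 4 11 8 16 9 15)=[0, 3, 2, 14, 11, 4, 6, 7, 16, 15, 10, 8, 12, 17, 13, 1, 9, 5]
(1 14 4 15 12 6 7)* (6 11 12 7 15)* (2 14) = (1 2 14 4 6 15 7)(11 12) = [0, 2, 14, 3, 6, 5, 15, 1, 8, 9, 10, 12, 11, 13, 4, 7]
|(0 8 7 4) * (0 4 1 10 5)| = 6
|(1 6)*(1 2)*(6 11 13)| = 5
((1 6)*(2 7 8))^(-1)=(1 6)(2 8 7)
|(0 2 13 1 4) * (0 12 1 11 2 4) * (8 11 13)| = |(13)(0 4 12 1)(2 8 11)| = 12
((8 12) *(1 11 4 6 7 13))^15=((1 11 4 6 7 13)(8 12))^15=(1 6)(4 13)(7 11)(8 12)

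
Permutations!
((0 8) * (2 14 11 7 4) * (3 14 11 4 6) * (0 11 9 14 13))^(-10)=(0 6 8 3 11 13 7)(2 14)(4 9)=((0 8 11 7 6 3 13)(2 9 14 4))^(-10)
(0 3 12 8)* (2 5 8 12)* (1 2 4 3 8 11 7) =(12)(0 8)(1 2 5 11 7)(3 4) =[8, 2, 5, 4, 3, 11, 6, 1, 0, 9, 10, 7, 12]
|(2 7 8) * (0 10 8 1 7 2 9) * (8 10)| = |(10)(0 8 9)(1 7)| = 6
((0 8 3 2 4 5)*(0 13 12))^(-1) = ((0 8 3 2 4 5 13 12))^(-1) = (0 12 13 5 4 2 3 8)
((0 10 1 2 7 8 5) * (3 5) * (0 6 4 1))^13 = ((0 10)(1 2 7 8 3 5 6 4))^13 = (0 10)(1 5 7 4 3 2 6 8)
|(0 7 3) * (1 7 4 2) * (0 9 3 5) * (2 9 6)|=9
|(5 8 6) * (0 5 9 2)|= 6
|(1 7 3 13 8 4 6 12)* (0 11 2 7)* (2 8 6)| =|(0 11 8 4 2 7 3 13 6 12 1)| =11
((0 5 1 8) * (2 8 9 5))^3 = ((0 2 8)(1 9 5))^3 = (9)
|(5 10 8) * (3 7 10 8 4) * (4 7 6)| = |(3 6 4)(5 8)(7 10)| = 6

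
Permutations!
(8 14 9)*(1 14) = (1 14 9 8) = [0, 14, 2, 3, 4, 5, 6, 7, 1, 8, 10, 11, 12, 13, 9]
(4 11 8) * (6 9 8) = (4 11 6 9 8) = [0, 1, 2, 3, 11, 5, 9, 7, 4, 8, 10, 6]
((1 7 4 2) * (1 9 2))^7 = (1 7 4)(2 9)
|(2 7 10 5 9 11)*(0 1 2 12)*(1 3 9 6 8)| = |(0 3 9 11 12)(1 2 7 10 5 6 8)| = 35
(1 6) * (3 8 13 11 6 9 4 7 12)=(1 9 4 7 12 3 8 13 11 6)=[0, 9, 2, 8, 7, 5, 1, 12, 13, 4, 10, 6, 3, 11]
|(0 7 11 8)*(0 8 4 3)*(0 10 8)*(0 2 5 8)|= 6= |(0 7 11 4 3 10)(2 5 8)|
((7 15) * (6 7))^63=((6 7 15))^63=(15)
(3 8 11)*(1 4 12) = (1 4 12)(3 8 11) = [0, 4, 2, 8, 12, 5, 6, 7, 11, 9, 10, 3, 1]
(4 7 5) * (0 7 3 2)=[7, 1, 0, 2, 3, 4, 6, 5]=(0 7 5 4 3 2)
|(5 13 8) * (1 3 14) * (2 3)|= |(1 2 3 14)(5 13 8)|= 12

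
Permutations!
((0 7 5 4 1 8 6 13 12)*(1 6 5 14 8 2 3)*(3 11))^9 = ((0 7 14 8 5 4 6 13 12)(1 2 11 3))^9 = (14)(1 2 11 3)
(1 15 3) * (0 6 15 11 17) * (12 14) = (0 6 15 3 1 11 17)(12 14) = [6, 11, 2, 1, 4, 5, 15, 7, 8, 9, 10, 17, 14, 13, 12, 3, 16, 0]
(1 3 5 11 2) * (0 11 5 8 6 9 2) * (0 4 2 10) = (0 11 4 2 1 3 8 6 9 10) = [11, 3, 1, 8, 2, 5, 9, 7, 6, 10, 0, 4]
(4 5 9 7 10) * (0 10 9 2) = [10, 1, 0, 3, 5, 2, 6, 9, 8, 7, 4] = (0 10 4 5 2)(7 9)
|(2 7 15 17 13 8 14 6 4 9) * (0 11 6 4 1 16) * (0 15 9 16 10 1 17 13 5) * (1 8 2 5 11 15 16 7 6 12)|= |(0 15 13 2 6 17 11 12 1 10 8 14 4 7 9 5)|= 16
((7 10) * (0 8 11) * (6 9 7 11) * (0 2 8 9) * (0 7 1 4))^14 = (0 1)(2 6 10)(4 9)(7 11 8)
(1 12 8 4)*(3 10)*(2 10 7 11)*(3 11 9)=(1 12 8 4)(2 10 11)(3 7 9)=[0, 12, 10, 7, 1, 5, 6, 9, 4, 3, 11, 2, 8]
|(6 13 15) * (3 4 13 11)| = 6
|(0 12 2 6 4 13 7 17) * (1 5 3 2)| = 11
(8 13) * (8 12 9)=(8 13 12 9)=[0, 1, 2, 3, 4, 5, 6, 7, 13, 8, 10, 11, 9, 12]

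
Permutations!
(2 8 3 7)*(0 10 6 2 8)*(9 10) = (0 9 10 6 2)(3 7 8) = [9, 1, 0, 7, 4, 5, 2, 8, 3, 10, 6]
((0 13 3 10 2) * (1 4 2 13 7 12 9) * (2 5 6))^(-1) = (0 2 6 5 4 1 9 12 7)(3 13 10)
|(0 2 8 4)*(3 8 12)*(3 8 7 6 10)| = |(0 2 12 8 4)(3 7 6 10)| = 20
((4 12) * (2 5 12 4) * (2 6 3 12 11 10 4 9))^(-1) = ((2 5 11 10 4 9)(3 12 6))^(-1) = (2 9 4 10 11 5)(3 6 12)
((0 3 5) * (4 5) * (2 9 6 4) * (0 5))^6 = (9)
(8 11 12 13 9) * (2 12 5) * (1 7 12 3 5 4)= [0, 7, 3, 5, 1, 2, 6, 12, 11, 8, 10, 4, 13, 9]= (1 7 12 13 9 8 11 4)(2 3 5)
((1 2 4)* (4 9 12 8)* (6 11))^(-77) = (1 2 9 12 8 4)(6 11)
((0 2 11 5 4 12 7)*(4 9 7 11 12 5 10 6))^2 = ((0 2 12 11 10 6 4 5 9 7))^2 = (0 12 10 4 9)(2 11 6 5 7)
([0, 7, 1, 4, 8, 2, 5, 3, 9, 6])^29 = [0, 3, 7, 8, 9, 1, 2, 4, 6, 5]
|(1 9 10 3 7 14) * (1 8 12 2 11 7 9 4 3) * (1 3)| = 6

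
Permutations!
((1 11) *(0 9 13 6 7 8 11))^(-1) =(0 1 11 8 7 6 13 9)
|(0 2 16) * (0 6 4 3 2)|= |(2 16 6 4 3)|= 5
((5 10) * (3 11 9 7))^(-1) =(3 7 9 11)(5 10)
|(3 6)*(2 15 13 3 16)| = |(2 15 13 3 6 16)| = 6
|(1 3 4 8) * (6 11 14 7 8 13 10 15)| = 11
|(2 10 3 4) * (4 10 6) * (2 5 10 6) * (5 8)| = |(3 6 4 8 5 10)| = 6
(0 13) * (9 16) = (0 13)(9 16) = [13, 1, 2, 3, 4, 5, 6, 7, 8, 16, 10, 11, 12, 0, 14, 15, 9]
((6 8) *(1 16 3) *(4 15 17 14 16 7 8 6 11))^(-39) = (1 7 8 11 4 15 17 14 16 3)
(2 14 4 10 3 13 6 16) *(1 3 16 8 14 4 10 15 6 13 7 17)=(1 3 7 17)(2 4 15 6 8 14 10 16)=[0, 3, 4, 7, 15, 5, 8, 17, 14, 9, 16, 11, 12, 13, 10, 6, 2, 1]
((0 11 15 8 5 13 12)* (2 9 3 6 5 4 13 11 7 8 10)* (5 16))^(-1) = ((0 7 8 4 13 12)(2 9 3 6 16 5 11 15 10))^(-1) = (0 12 13 4 8 7)(2 10 15 11 5 16 6 3 9)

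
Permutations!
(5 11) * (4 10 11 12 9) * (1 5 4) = [0, 5, 2, 3, 10, 12, 6, 7, 8, 1, 11, 4, 9] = (1 5 12 9)(4 10 11)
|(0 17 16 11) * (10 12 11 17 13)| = 10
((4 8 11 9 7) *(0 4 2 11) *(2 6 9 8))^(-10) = (11)(6 7 9)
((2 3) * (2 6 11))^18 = (2 6)(3 11)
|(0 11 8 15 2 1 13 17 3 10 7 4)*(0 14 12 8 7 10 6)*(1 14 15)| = |(0 11 7 4 15 2 14 12 8 1 13 17 3 6)| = 14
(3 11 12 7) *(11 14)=(3 14 11 12 7)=[0, 1, 2, 14, 4, 5, 6, 3, 8, 9, 10, 12, 7, 13, 11]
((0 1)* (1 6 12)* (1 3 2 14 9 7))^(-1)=(0 1 7 9 14 2 3 12 6)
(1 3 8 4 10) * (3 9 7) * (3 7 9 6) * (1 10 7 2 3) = (10)(1 6)(2 3 8 4 7) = [0, 6, 3, 8, 7, 5, 1, 2, 4, 9, 10]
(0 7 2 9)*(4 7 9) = [9, 1, 4, 3, 7, 5, 6, 2, 8, 0] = (0 9)(2 4 7)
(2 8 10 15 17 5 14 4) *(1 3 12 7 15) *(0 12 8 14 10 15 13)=(0 12 7 13)(1 3 8 15 17 5 10)(2 14 4)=[12, 3, 14, 8, 2, 10, 6, 13, 15, 9, 1, 11, 7, 0, 4, 17, 16, 5]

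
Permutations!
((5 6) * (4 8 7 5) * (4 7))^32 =(8)(5 7 6)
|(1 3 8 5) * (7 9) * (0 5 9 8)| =|(0 5 1 3)(7 8 9)| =12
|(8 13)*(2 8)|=|(2 8 13)|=3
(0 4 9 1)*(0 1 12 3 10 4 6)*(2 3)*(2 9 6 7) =(0 7 2 3 10 4 6)(9 12) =[7, 1, 3, 10, 6, 5, 0, 2, 8, 12, 4, 11, 9]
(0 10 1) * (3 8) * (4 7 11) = [10, 0, 2, 8, 7, 5, 6, 11, 3, 9, 1, 4] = (0 10 1)(3 8)(4 7 11)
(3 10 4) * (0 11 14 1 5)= (0 11 14 1 5)(3 10 4)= [11, 5, 2, 10, 3, 0, 6, 7, 8, 9, 4, 14, 12, 13, 1]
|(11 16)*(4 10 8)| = 6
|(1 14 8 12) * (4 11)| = |(1 14 8 12)(4 11)| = 4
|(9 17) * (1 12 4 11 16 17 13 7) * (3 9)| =|(1 12 4 11 16 17 3 9 13 7)| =10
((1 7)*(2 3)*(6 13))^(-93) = (1 7)(2 3)(6 13)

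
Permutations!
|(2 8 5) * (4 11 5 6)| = |(2 8 6 4 11 5)| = 6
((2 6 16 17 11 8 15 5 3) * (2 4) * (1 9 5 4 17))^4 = (1 17 4)(2 9 11)(3 15 16)(5 8 6)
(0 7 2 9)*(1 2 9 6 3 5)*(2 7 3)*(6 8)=[3, 7, 8, 5, 4, 1, 2, 9, 6, 0]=(0 3 5 1 7 9)(2 8 6)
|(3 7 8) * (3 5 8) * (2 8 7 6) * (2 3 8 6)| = 3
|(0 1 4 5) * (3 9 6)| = |(0 1 4 5)(3 9 6)| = 12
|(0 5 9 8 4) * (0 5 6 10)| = |(0 6 10)(4 5 9 8)| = 12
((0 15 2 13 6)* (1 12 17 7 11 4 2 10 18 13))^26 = (0 10 13)(1 4 7 12 2 11 17)(6 15 18)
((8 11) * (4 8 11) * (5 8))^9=((11)(4 5 8))^9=(11)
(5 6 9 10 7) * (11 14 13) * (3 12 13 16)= (3 12 13 11 14 16)(5 6 9 10 7)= [0, 1, 2, 12, 4, 6, 9, 5, 8, 10, 7, 14, 13, 11, 16, 15, 3]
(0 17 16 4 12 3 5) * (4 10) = (0 17 16 10 4 12 3 5) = [17, 1, 2, 5, 12, 0, 6, 7, 8, 9, 4, 11, 3, 13, 14, 15, 10, 16]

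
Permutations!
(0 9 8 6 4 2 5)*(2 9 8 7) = (0 8 6 4 9 7 2 5) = [8, 1, 5, 3, 9, 0, 4, 2, 6, 7]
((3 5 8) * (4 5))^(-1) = (3 8 5 4)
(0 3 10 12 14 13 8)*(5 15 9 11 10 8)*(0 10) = (0 3 8 10 12 14 13 5 15 9 11) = [3, 1, 2, 8, 4, 15, 6, 7, 10, 11, 12, 0, 14, 5, 13, 9]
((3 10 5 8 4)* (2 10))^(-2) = (2 4 5)(3 8 10)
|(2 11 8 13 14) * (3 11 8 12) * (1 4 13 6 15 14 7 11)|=|(1 4 13 7 11 12 3)(2 8 6 15 14)|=35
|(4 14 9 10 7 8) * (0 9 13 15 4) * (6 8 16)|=|(0 9 10 7 16 6 8)(4 14 13 15)|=28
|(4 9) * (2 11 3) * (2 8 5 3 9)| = |(2 11 9 4)(3 8 5)| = 12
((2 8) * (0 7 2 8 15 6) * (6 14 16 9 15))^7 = (0 6 2 7)(9 16 14 15)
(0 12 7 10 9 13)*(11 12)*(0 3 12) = [11, 1, 2, 12, 4, 5, 6, 10, 8, 13, 9, 0, 7, 3] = (0 11)(3 12 7 10 9 13)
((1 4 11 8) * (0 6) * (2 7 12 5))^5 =((0 6)(1 4 11 8)(2 7 12 5))^5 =(0 6)(1 4 11 8)(2 7 12 5)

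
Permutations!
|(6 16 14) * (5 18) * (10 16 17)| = 10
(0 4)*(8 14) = [4, 1, 2, 3, 0, 5, 6, 7, 14, 9, 10, 11, 12, 13, 8] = (0 4)(8 14)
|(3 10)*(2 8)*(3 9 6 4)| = 10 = |(2 8)(3 10 9 6 4)|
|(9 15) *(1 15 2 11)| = 5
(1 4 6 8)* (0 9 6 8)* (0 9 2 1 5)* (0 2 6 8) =(0 6 9 8 5 2 1 4) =[6, 4, 1, 3, 0, 2, 9, 7, 5, 8]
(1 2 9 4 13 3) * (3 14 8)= (1 2 9 4 13 14 8 3)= [0, 2, 9, 1, 13, 5, 6, 7, 3, 4, 10, 11, 12, 14, 8]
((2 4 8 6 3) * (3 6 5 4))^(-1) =(2 3)(4 5 8)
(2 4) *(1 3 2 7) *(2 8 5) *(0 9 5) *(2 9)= (0 2 4 7 1 3 8)(5 9)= [2, 3, 4, 8, 7, 9, 6, 1, 0, 5]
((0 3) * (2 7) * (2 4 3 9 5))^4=(0 7 9 4 5 3 2)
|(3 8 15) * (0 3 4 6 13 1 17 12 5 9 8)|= |(0 3)(1 17 12 5 9 8 15 4 6 13)|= 10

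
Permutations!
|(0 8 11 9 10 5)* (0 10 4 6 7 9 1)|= 4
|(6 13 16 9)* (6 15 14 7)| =7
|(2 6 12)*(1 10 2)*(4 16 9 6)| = 8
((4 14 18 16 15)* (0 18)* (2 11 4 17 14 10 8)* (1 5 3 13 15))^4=((0 18 16 1 5 3 13 15 17 14)(2 11 4 10 8))^4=(0 5 17 16 13)(1 15 18 3 14)(2 8 10 4 11)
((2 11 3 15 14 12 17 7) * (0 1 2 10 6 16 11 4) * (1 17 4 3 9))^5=(0 16 3)(1 12 10)(2 4 6)(7 9 14)(11 15 17)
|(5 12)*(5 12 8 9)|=3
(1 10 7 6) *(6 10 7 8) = (1 7 10 8 6) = [0, 7, 2, 3, 4, 5, 1, 10, 6, 9, 8]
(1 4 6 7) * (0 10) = (0 10)(1 4 6 7) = [10, 4, 2, 3, 6, 5, 7, 1, 8, 9, 0]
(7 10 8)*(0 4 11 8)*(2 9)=(0 4 11 8 7 10)(2 9)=[4, 1, 9, 3, 11, 5, 6, 10, 7, 2, 0, 8]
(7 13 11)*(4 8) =(4 8)(7 13 11) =[0, 1, 2, 3, 8, 5, 6, 13, 4, 9, 10, 7, 12, 11]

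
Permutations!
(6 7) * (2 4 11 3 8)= [0, 1, 4, 8, 11, 5, 7, 6, 2, 9, 10, 3]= (2 4 11 3 8)(6 7)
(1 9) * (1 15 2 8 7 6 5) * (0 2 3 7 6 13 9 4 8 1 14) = [2, 4, 1, 7, 8, 14, 5, 13, 6, 15, 10, 11, 12, 9, 0, 3] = (0 2 1 4 8 6 5 14)(3 7 13 9 15)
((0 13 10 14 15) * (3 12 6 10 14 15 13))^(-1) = ((0 3 12 6 10 15)(13 14))^(-1) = (0 15 10 6 12 3)(13 14)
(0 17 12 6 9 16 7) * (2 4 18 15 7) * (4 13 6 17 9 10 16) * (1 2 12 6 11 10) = (0 9 4 18 15 7)(1 2 13 11 10 16 12 17 6) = [9, 2, 13, 3, 18, 5, 1, 0, 8, 4, 16, 10, 17, 11, 14, 7, 12, 6, 15]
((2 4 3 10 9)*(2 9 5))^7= (2 3 5 4 10)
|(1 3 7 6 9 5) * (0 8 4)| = 6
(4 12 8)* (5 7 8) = (4 12 5 7 8) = [0, 1, 2, 3, 12, 7, 6, 8, 4, 9, 10, 11, 5]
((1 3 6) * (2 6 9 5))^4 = (1 2 9)(3 6 5)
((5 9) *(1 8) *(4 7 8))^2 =((1 4 7 8)(5 9))^2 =(9)(1 7)(4 8)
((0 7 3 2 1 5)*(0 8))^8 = (0 7 3 2 1 5 8)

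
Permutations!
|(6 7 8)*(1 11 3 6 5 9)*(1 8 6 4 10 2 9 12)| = |(1 11 3 4 10 2 9 8 5 12)(6 7)| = 10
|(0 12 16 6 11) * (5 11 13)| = |(0 12 16 6 13 5 11)| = 7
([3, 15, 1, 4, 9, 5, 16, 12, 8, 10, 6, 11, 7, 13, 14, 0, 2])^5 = [6, 9, 4, 16, 2, 5, 0, 12, 8, 1, 15, 11, 7, 13, 14, 10, 3]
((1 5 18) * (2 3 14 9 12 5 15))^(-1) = ((1 15 2 3 14 9 12 5 18))^(-1) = (1 18 5 12 9 14 3 2 15)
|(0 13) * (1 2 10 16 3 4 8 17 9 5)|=|(0 13)(1 2 10 16 3 4 8 17 9 5)|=10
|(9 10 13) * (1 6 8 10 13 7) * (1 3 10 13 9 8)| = 6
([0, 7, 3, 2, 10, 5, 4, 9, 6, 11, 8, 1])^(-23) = (1 7 9 11)(2 3)(4 10 8 6)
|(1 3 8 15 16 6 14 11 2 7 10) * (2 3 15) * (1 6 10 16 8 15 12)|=|(1 12)(2 7 16 10 6 14 11 3 15 8)|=10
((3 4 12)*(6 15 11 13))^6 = ((3 4 12)(6 15 11 13))^6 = (6 11)(13 15)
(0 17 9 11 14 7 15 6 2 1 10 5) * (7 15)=[17, 10, 1, 3, 4, 0, 2, 7, 8, 11, 5, 14, 12, 13, 15, 6, 16, 9]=(0 17 9 11 14 15 6 2 1 10 5)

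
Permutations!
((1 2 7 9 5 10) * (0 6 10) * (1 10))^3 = (10)(0 2 5 1 9 6 7)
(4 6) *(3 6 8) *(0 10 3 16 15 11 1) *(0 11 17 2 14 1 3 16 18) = [10, 11, 14, 6, 8, 5, 4, 7, 18, 9, 16, 3, 12, 13, 1, 17, 15, 2, 0] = (0 10 16 15 17 2 14 1 11 3 6 4 8 18)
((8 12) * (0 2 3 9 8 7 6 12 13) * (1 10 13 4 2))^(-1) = (0 13 10 1)(2 4 8 9 3)(6 7 12)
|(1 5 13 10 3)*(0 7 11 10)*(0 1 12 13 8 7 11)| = 10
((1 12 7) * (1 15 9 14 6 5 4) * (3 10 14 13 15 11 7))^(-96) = ((1 12 3 10 14 6 5 4)(7 11)(9 13 15))^(-96) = (15)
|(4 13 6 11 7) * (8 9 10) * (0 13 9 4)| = 20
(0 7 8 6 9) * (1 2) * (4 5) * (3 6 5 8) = [7, 2, 1, 6, 8, 4, 9, 3, 5, 0] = (0 7 3 6 9)(1 2)(4 8 5)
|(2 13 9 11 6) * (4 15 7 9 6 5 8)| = 21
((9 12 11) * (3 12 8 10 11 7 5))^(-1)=((3 12 7 5)(8 10 11 9))^(-1)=(3 5 7 12)(8 9 11 10)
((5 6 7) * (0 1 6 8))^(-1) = (0 8 5 7 6 1)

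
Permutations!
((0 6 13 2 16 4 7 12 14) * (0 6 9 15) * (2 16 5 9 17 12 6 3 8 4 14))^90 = ((0 17 12 2 5 9 15)(3 8 4 7 6 13 16 14))^90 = (0 15 9 5 2 12 17)(3 4 6 16)(7 13 14 8)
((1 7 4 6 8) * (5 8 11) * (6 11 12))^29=((1 7 4 11 5 8)(6 12))^29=(1 8 5 11 4 7)(6 12)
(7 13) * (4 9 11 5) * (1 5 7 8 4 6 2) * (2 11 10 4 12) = (1 5 6 11 7 13 8 12 2)(4 9 10) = [0, 5, 1, 3, 9, 6, 11, 13, 12, 10, 4, 7, 2, 8]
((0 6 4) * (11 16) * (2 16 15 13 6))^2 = (0 16 15 6)(2 11 13 4)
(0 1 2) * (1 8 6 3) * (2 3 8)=(0 2)(1 3)(6 8)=[2, 3, 0, 1, 4, 5, 8, 7, 6]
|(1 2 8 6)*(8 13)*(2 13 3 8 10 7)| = 8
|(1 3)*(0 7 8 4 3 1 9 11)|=7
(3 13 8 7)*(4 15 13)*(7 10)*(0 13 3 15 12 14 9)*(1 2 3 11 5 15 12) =(0 13 8 10 7 12 14 9)(1 2 3 4)(5 15 11) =[13, 2, 3, 4, 1, 15, 6, 12, 10, 0, 7, 5, 14, 8, 9, 11]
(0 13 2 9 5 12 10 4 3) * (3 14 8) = (0 13 2 9 5 12 10 4 14 8 3) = [13, 1, 9, 0, 14, 12, 6, 7, 3, 5, 4, 11, 10, 2, 8]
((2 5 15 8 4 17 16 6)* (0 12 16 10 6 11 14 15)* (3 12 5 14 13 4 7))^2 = ((0 5)(2 14 15 8 7 3 12 16 11 13 4 17 10 6))^2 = (2 15 7 12 11 4 10)(3 16 13 17 6 14 8)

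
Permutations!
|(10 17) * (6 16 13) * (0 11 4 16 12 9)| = 8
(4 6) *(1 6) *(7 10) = (1 6 4)(7 10) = [0, 6, 2, 3, 1, 5, 4, 10, 8, 9, 7]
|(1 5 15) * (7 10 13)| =3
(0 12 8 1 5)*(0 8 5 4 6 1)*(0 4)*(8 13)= (0 12 5 13 8 4 6 1)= [12, 0, 2, 3, 6, 13, 1, 7, 4, 9, 10, 11, 5, 8]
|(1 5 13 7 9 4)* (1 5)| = |(4 5 13 7 9)| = 5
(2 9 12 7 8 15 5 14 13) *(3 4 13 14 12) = [0, 1, 9, 4, 13, 12, 6, 8, 15, 3, 10, 11, 7, 2, 14, 5] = (2 9 3 4 13)(5 12 7 8 15)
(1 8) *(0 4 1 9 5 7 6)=(0 4 1 8 9 5 7 6)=[4, 8, 2, 3, 1, 7, 0, 6, 9, 5]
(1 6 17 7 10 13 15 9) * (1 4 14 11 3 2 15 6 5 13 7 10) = (1 5 13 6 17 10 7)(2 15 9 4 14 11 3) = [0, 5, 15, 2, 14, 13, 17, 1, 8, 4, 7, 3, 12, 6, 11, 9, 16, 10]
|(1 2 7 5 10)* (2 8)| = |(1 8 2 7 5 10)| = 6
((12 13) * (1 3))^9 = (1 3)(12 13)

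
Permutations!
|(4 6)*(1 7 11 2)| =4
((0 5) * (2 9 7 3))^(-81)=((0 5)(2 9 7 3))^(-81)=(0 5)(2 3 7 9)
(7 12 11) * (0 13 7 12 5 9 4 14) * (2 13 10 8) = (0 10 8 2 13 7 5 9 4 14)(11 12) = [10, 1, 13, 3, 14, 9, 6, 5, 2, 4, 8, 12, 11, 7, 0]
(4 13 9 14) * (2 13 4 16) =(2 13 9 14 16) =[0, 1, 13, 3, 4, 5, 6, 7, 8, 14, 10, 11, 12, 9, 16, 15, 2]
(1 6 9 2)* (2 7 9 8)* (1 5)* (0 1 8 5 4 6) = (0 1)(2 4 6 5 8)(7 9) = [1, 0, 4, 3, 6, 8, 5, 9, 2, 7]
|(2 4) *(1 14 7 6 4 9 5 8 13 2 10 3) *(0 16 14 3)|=|(0 16 14 7 6 4 10)(1 3)(2 9 5 8 13)|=70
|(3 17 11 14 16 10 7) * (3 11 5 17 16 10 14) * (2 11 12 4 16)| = |(2 11 3)(4 16 14 10 7 12)(5 17)| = 6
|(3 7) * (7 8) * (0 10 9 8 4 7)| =12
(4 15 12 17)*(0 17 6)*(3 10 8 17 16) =[16, 1, 2, 10, 15, 5, 0, 7, 17, 9, 8, 11, 6, 13, 14, 12, 3, 4] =(0 16 3 10 8 17 4 15 12 6)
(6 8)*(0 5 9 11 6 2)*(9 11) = (0 5 11 6 8 2) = [5, 1, 0, 3, 4, 11, 8, 7, 2, 9, 10, 6]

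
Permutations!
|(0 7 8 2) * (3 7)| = 5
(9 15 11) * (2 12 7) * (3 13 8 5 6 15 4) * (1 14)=[0, 14, 12, 13, 3, 6, 15, 2, 5, 4, 10, 9, 7, 8, 1, 11]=(1 14)(2 12 7)(3 13 8 5 6 15 11 9 4)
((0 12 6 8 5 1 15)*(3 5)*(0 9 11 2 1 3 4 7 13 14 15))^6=((0 12 6 8 4 7 13 14 15 9 11 2 1)(3 5))^6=(0 13 1 7 2 4 11 8 9 6 15 12 14)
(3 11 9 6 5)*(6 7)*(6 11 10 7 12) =(3 10 7 11 9 12 6 5) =[0, 1, 2, 10, 4, 3, 5, 11, 8, 12, 7, 9, 6]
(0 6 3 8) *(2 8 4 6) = (0 2 8)(3 4 6) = [2, 1, 8, 4, 6, 5, 3, 7, 0]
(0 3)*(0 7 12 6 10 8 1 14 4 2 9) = (0 3 7 12 6 10 8 1 14 4 2 9) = [3, 14, 9, 7, 2, 5, 10, 12, 1, 0, 8, 11, 6, 13, 4]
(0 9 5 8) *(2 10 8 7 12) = (0 9 5 7 12 2 10 8) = [9, 1, 10, 3, 4, 7, 6, 12, 0, 5, 8, 11, 2]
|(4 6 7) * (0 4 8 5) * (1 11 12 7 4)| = |(0 1 11 12 7 8 5)(4 6)| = 14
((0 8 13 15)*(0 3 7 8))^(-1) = ((3 7 8 13 15))^(-1) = (3 15 13 8 7)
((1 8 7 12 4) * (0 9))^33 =(0 9)(1 12 8 4 7)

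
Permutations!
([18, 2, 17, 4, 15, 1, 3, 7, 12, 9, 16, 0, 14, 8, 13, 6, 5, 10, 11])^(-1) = [11, 5, 1, 6, 3, 16, 15, 7, 13, 9, 17, 18, 8, 14, 12, 4, 10, 2, 0]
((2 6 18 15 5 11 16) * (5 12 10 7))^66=(2 7 18 11 12)(5 15 16 10 6)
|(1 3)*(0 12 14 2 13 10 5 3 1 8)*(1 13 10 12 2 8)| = |(0 2 10 5 3 1 13 12 14 8)| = 10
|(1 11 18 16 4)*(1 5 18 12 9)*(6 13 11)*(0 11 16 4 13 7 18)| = 10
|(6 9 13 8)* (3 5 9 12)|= |(3 5 9 13 8 6 12)|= 7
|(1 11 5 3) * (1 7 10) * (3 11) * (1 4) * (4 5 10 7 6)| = |(1 3 6 4)(5 11 10)| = 12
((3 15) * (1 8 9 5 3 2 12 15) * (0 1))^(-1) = (0 3 5 9 8 1)(2 15 12)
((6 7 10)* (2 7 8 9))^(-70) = ((2 7 10 6 8 9))^(-70) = (2 10 8)(6 9 7)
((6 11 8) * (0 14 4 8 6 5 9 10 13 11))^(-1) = ((0 14 4 8 5 9 10 13 11 6))^(-1) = (0 6 11 13 10 9 5 8 4 14)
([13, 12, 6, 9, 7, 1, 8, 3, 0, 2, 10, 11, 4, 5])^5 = [4, 9, 5, 0, 6, 3, 1, 8, 12, 13, 10, 11, 2, 7]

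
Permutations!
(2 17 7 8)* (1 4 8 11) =(1 4 8 2 17 7 11) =[0, 4, 17, 3, 8, 5, 6, 11, 2, 9, 10, 1, 12, 13, 14, 15, 16, 7]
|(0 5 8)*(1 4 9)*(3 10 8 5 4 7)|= |(0 4 9 1 7 3 10 8)|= 8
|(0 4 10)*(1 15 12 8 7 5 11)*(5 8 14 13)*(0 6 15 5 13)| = |(0 4 10 6 15 12 14)(1 5 11)(7 8)| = 42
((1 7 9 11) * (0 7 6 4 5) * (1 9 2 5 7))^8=(11)(0 1 6 4 7 2 5)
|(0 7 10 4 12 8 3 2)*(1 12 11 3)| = |(0 7 10 4 11 3 2)(1 12 8)| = 21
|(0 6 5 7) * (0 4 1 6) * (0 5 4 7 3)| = 3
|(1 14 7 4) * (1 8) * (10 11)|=|(1 14 7 4 8)(10 11)|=10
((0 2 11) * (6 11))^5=((0 2 6 11))^5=(0 2 6 11)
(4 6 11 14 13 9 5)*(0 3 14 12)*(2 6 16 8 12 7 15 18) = (0 3 14 13 9 5 4 16 8 12)(2 6 11 7 15 18) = [3, 1, 6, 14, 16, 4, 11, 15, 12, 5, 10, 7, 0, 9, 13, 18, 8, 17, 2]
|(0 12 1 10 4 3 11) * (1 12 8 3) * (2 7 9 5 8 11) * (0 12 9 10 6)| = 13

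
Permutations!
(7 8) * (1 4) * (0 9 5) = (0 9 5)(1 4)(7 8) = [9, 4, 2, 3, 1, 0, 6, 8, 7, 5]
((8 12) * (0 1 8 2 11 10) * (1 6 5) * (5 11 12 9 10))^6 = (12)(0 9 1 11)(5 6 10 8)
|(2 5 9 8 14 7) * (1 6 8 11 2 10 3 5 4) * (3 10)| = 11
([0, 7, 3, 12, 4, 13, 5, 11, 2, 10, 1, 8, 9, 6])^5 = (1 3 7 12 11 9 8 10 2)(5 6 13)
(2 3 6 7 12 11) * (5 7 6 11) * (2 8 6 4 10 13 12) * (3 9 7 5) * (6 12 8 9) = (2 6 4 10 13 8 12 3 11 9 7) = [0, 1, 6, 11, 10, 5, 4, 2, 12, 7, 13, 9, 3, 8]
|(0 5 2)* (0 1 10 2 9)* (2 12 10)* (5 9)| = 2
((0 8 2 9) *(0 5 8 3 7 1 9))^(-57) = ((0 3 7 1 9 5 8 2))^(-57) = (0 2 8 5 9 1 7 3)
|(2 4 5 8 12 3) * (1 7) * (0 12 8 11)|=14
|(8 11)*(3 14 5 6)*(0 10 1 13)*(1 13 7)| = |(0 10 13)(1 7)(3 14 5 6)(8 11)| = 12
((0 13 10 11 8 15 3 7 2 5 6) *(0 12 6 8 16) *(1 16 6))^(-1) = (0 16 1 12 6 11 10 13)(2 7 3 15 8 5)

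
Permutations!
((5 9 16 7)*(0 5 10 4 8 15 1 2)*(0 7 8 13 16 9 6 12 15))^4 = (0 15 10 8 12 7 16 6 2 13 5 1 4)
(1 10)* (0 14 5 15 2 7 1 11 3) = (0 14 5 15 2 7 1 10 11 3) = [14, 10, 7, 0, 4, 15, 6, 1, 8, 9, 11, 3, 12, 13, 5, 2]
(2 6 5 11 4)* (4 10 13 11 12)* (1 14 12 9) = (1 14 12 4 2 6 5 9)(10 13 11) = [0, 14, 6, 3, 2, 9, 5, 7, 8, 1, 13, 10, 4, 11, 12]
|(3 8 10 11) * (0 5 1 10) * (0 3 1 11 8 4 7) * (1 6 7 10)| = 20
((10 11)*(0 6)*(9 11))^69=((0 6)(9 11 10))^69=(11)(0 6)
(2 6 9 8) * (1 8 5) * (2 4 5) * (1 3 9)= (1 8 4 5 3 9 2 6)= [0, 8, 6, 9, 5, 3, 1, 7, 4, 2]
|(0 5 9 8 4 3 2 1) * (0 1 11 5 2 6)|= 9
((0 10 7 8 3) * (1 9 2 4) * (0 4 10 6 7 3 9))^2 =(0 7 9 10 4)(1 6 8 2 3)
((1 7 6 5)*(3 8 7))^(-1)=(1 5 6 7 8 3)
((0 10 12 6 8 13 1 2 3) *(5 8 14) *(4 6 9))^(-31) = (0 8 9 2 14 10 13 4 3 5 12 1 6)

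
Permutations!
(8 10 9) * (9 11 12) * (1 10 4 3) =(1 10 11 12 9 8 4 3) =[0, 10, 2, 1, 3, 5, 6, 7, 4, 8, 11, 12, 9]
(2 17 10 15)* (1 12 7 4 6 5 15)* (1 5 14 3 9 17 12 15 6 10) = [0, 15, 12, 9, 10, 6, 14, 4, 8, 17, 5, 11, 7, 13, 3, 2, 16, 1] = (1 15 2 12 7 4 10 5 6 14 3 9 17)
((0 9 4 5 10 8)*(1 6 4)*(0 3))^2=((0 9 1 6 4 5 10 8 3))^2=(0 1 4 10 3 9 6 5 8)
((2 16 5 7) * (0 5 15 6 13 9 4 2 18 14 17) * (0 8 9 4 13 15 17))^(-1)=(0 14 18 7 5)(2 4 13 9 8 17 16)(6 15)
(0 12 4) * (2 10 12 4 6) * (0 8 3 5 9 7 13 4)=(2 10 12 6)(3 5 9 7 13 4 8)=[0, 1, 10, 5, 8, 9, 2, 13, 3, 7, 12, 11, 6, 4]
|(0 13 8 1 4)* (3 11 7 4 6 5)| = 10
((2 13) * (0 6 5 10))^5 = ((0 6 5 10)(2 13))^5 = (0 6 5 10)(2 13)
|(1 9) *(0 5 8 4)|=|(0 5 8 4)(1 9)|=4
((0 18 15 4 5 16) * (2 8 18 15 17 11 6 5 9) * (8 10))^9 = (0 11 10 15 6 8 4 5 18 9 16 17 2)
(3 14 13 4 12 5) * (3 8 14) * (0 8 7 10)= [8, 1, 2, 3, 12, 7, 6, 10, 14, 9, 0, 11, 5, 4, 13]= (0 8 14 13 4 12 5 7 10)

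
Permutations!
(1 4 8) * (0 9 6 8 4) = [9, 0, 2, 3, 4, 5, 8, 7, 1, 6] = (0 9 6 8 1)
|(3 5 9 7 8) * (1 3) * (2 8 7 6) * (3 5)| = 6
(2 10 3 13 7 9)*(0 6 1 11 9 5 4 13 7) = (0 6 1 11 9 2 10 3 7 5 4 13) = [6, 11, 10, 7, 13, 4, 1, 5, 8, 2, 3, 9, 12, 0]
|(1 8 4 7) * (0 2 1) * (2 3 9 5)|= 9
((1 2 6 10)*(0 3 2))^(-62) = (0 10 2)(1 6 3)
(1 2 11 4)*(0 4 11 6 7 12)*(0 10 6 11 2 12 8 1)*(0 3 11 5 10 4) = [0, 12, 5, 11, 3, 10, 7, 8, 1, 9, 6, 2, 4] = (1 12 4 3 11 2 5 10 6 7 8)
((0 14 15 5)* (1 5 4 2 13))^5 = ((0 14 15 4 2 13 1 5))^5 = (0 13 15 5 2 14 1 4)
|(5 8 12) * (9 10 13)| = |(5 8 12)(9 10 13)| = 3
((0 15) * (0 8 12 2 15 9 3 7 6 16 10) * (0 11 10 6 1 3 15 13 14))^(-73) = ((0 9 15 8 12 2 13 14)(1 3 7)(6 16)(10 11))^(-73) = (0 14 13 2 12 8 15 9)(1 7 3)(6 16)(10 11)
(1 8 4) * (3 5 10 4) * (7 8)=(1 7 8 3 5 10 4)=[0, 7, 2, 5, 1, 10, 6, 8, 3, 9, 4]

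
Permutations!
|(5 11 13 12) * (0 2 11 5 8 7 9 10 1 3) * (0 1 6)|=|(0 2 11 13 12 8 7 9 10 6)(1 3)|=10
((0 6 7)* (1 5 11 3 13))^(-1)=(0 7 6)(1 13 3 11 5)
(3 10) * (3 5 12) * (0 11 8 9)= (0 11 8 9)(3 10 5 12)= [11, 1, 2, 10, 4, 12, 6, 7, 9, 0, 5, 8, 3]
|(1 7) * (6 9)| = |(1 7)(6 9)| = 2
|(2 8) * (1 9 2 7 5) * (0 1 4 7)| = |(0 1 9 2 8)(4 7 5)| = 15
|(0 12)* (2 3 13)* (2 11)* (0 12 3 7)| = 6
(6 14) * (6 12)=(6 14 12)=[0, 1, 2, 3, 4, 5, 14, 7, 8, 9, 10, 11, 6, 13, 12]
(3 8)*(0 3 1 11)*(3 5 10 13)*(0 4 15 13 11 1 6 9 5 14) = (0 14)(3 8 6 9 5 10 11 4 15 13) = [14, 1, 2, 8, 15, 10, 9, 7, 6, 5, 11, 4, 12, 3, 0, 13]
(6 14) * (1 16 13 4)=(1 16 13 4)(6 14)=[0, 16, 2, 3, 1, 5, 14, 7, 8, 9, 10, 11, 12, 4, 6, 15, 13]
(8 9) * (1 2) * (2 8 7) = (1 8 9 7 2) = [0, 8, 1, 3, 4, 5, 6, 2, 9, 7]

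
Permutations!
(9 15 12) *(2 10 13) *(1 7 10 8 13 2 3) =(1 7 10 2 8 13 3)(9 15 12) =[0, 7, 8, 1, 4, 5, 6, 10, 13, 15, 2, 11, 9, 3, 14, 12]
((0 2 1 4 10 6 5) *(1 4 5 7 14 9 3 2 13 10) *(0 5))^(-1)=((0 13 10 6 7 14 9 3 2 4 1))^(-1)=(0 1 4 2 3 9 14 7 6 10 13)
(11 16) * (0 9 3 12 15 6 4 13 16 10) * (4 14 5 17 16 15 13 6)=[9, 1, 2, 12, 6, 17, 14, 7, 8, 3, 0, 10, 13, 15, 5, 4, 11, 16]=(0 9 3 12 13 15 4 6 14 5 17 16 11 10)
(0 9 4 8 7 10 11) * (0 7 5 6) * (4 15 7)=(0 9 15 7 10 11 4 8 5 6)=[9, 1, 2, 3, 8, 6, 0, 10, 5, 15, 11, 4, 12, 13, 14, 7]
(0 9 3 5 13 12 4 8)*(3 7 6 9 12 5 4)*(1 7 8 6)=(0 12 3 4 6 9 8)(1 7)(5 13)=[12, 7, 2, 4, 6, 13, 9, 1, 0, 8, 10, 11, 3, 5]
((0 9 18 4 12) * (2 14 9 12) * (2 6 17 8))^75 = (0 12)(2 18 17 14 4 8 9 6)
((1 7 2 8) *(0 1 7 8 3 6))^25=(0 2 1 3 8 6 7)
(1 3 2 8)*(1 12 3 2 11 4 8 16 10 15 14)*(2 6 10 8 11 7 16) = (1 6 10 15 14)(3 7 16 8 12)(4 11) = [0, 6, 2, 7, 11, 5, 10, 16, 12, 9, 15, 4, 3, 13, 1, 14, 8]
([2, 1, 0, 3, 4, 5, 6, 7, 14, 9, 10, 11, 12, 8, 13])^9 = [2, 1, 0, 3, 4, 5, 6, 7, 8, 9, 10, 11, 12, 13, 14]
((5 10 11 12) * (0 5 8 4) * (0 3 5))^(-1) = (3 4 8 12 11 10 5)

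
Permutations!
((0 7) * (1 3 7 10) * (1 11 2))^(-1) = ((0 10 11 2 1 3 7))^(-1) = (0 7 3 1 2 11 10)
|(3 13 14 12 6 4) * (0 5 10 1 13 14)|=5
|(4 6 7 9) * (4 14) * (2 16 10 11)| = |(2 16 10 11)(4 6 7 9 14)| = 20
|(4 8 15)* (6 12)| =6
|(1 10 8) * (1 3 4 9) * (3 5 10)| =12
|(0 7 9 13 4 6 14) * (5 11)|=14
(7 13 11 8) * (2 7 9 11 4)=(2 7 13 4)(8 9 11)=[0, 1, 7, 3, 2, 5, 6, 13, 9, 11, 10, 8, 12, 4]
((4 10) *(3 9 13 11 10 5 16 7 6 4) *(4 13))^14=(3 16 11 4 6)(5 13 9 7 10)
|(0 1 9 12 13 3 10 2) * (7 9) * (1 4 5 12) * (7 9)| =|(0 4 5 12 13 3 10 2)(1 9)| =8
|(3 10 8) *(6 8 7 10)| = |(3 6 8)(7 10)| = 6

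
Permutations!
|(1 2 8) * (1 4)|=|(1 2 8 4)|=4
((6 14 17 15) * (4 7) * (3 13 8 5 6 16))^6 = (3 17 5)(6 13 15)(8 16 14)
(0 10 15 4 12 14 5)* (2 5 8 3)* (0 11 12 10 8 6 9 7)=(0 8 3 2 5 11 12 14 6 9 7)(4 10 15)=[8, 1, 5, 2, 10, 11, 9, 0, 3, 7, 15, 12, 14, 13, 6, 4]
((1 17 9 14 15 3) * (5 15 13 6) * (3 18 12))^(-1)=((1 17 9 14 13 6 5 15 18 12 3))^(-1)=(1 3 12 18 15 5 6 13 14 9 17)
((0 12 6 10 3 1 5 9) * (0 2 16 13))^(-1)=((0 12 6 10 3 1 5 9 2 16 13))^(-1)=(0 13 16 2 9 5 1 3 10 6 12)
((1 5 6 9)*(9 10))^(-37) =((1 5 6 10 9))^(-37) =(1 10 5 9 6)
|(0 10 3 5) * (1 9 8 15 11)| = 20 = |(0 10 3 5)(1 9 8 15 11)|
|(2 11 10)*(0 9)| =6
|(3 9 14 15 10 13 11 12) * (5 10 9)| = |(3 5 10 13 11 12)(9 14 15)| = 6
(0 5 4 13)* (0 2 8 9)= (0 5 4 13 2 8 9)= [5, 1, 8, 3, 13, 4, 6, 7, 9, 0, 10, 11, 12, 2]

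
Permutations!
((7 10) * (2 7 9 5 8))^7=((2 7 10 9 5 8))^7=(2 7 10 9 5 8)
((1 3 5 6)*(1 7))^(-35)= ((1 3 5 6 7))^(-35)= (7)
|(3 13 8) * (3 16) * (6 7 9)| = 12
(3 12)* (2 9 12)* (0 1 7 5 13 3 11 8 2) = [1, 7, 9, 0, 4, 13, 6, 5, 2, 12, 10, 8, 11, 3] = (0 1 7 5 13 3)(2 9 12 11 8)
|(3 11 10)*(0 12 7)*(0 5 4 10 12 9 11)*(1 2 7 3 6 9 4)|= 8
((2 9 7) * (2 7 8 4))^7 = ((2 9 8 4))^7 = (2 4 8 9)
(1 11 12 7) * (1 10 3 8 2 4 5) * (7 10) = (1 11 12 10 3 8 2 4 5) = [0, 11, 4, 8, 5, 1, 6, 7, 2, 9, 3, 12, 10]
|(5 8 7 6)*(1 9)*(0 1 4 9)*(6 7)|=6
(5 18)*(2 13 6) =(2 13 6)(5 18) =[0, 1, 13, 3, 4, 18, 2, 7, 8, 9, 10, 11, 12, 6, 14, 15, 16, 17, 5]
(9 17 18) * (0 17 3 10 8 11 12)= (0 17 18 9 3 10 8 11 12)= [17, 1, 2, 10, 4, 5, 6, 7, 11, 3, 8, 12, 0, 13, 14, 15, 16, 18, 9]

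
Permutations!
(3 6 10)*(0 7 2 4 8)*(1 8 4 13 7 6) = (0 6 10 3 1 8)(2 13 7) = [6, 8, 13, 1, 4, 5, 10, 2, 0, 9, 3, 11, 12, 7]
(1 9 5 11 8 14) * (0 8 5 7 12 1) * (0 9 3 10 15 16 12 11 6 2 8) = [0, 3, 8, 10, 4, 6, 2, 11, 14, 7, 15, 5, 1, 13, 9, 16, 12] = (1 3 10 15 16 12)(2 8 14 9 7 11 5 6)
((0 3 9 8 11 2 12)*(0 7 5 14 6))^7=(0 7 8 6 12 9 14 2 3 5 11)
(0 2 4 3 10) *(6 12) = [2, 1, 4, 10, 3, 5, 12, 7, 8, 9, 0, 11, 6] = (0 2 4 3 10)(6 12)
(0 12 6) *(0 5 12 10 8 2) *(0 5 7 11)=(0 10 8 2 5 12 6 7 11)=[10, 1, 5, 3, 4, 12, 7, 11, 2, 9, 8, 0, 6]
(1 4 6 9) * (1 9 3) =[0, 4, 2, 1, 6, 5, 3, 7, 8, 9] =(9)(1 4 6 3)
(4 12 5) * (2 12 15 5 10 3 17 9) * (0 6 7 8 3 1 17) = (0 6 7 8 3)(1 17 9 2 12 10)(4 15 5) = [6, 17, 12, 0, 15, 4, 7, 8, 3, 2, 1, 11, 10, 13, 14, 5, 16, 9]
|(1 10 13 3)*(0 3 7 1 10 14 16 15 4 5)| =11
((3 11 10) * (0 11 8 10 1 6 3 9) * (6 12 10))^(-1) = (0 9 10 12 1 11)(3 6 8)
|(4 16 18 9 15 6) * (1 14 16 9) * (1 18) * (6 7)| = 15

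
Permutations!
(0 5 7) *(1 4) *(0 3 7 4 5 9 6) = (0 9 6)(1 5 4)(3 7) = [9, 5, 2, 7, 1, 4, 0, 3, 8, 6]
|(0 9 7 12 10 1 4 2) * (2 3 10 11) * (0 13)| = 28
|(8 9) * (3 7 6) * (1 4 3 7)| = 6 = |(1 4 3)(6 7)(8 9)|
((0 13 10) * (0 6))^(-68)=(13)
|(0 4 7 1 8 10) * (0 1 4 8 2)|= 10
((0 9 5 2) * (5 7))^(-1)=(0 2 5 7 9)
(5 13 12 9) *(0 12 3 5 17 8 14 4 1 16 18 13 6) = (0 12 9 17 8 14 4 1 16 18 13 3 5 6) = [12, 16, 2, 5, 1, 6, 0, 7, 14, 17, 10, 11, 9, 3, 4, 15, 18, 8, 13]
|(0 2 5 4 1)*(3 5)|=6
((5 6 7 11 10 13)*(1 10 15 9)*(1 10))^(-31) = ((5 6 7 11 15 9 10 13))^(-31) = (5 6 7 11 15 9 10 13)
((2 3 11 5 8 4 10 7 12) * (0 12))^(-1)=(0 7 10 4 8 5 11 3 2 12)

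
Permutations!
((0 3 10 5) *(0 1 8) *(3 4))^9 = (0 3 5 8 4 10 1)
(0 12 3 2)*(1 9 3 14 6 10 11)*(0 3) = (0 12 14 6 10 11 1 9)(2 3) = [12, 9, 3, 2, 4, 5, 10, 7, 8, 0, 11, 1, 14, 13, 6]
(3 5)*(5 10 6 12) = (3 10 6 12 5) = [0, 1, 2, 10, 4, 3, 12, 7, 8, 9, 6, 11, 5]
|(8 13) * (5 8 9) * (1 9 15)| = 6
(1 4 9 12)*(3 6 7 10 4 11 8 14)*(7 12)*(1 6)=(1 11 8 14 3)(4 9 7 10)(6 12)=[0, 11, 2, 1, 9, 5, 12, 10, 14, 7, 4, 8, 6, 13, 3]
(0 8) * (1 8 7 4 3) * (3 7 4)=(0 4 7 3 1 8)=[4, 8, 2, 1, 7, 5, 6, 3, 0]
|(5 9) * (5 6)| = |(5 9 6)| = 3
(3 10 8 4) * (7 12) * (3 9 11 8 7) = (3 10 7 12)(4 9 11 8) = [0, 1, 2, 10, 9, 5, 6, 12, 4, 11, 7, 8, 3]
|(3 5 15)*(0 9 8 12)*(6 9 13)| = 6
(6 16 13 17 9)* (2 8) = (2 8)(6 16 13 17 9) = [0, 1, 8, 3, 4, 5, 16, 7, 2, 6, 10, 11, 12, 17, 14, 15, 13, 9]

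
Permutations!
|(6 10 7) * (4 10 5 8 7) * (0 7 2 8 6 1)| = |(0 7 1)(2 8)(4 10)(5 6)| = 6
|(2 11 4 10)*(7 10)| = 5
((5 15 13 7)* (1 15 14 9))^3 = (1 7 9 13 14 15 5)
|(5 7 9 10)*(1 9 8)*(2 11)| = 6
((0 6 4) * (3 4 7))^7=(0 7 4 6 3)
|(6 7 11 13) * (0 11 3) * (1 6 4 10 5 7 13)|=10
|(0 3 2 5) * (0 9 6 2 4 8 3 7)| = 12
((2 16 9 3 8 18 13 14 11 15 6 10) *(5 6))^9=(2 15 18 16 5 13 9 6 14 3 10 11 8)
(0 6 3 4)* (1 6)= (0 1 6 3 4)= [1, 6, 2, 4, 0, 5, 3]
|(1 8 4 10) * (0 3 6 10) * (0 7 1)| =4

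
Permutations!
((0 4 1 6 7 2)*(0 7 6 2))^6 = (0 4 1 2 7)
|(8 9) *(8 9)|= |(9)|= 1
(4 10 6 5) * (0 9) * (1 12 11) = (0 9)(1 12 11)(4 10 6 5) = [9, 12, 2, 3, 10, 4, 5, 7, 8, 0, 6, 1, 11]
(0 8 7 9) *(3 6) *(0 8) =(3 6)(7 9 8) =[0, 1, 2, 6, 4, 5, 3, 9, 7, 8]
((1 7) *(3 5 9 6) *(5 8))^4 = (3 6 9 5 8)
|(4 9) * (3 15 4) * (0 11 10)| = 12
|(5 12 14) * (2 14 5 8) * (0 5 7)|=12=|(0 5 12 7)(2 14 8)|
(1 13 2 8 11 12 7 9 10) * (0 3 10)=(0 3 10 1 13 2 8 11 12 7 9)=[3, 13, 8, 10, 4, 5, 6, 9, 11, 0, 1, 12, 7, 2]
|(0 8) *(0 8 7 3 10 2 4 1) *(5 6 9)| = 21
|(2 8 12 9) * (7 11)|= 4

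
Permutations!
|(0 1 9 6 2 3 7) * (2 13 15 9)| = |(0 1 2 3 7)(6 13 15 9)| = 20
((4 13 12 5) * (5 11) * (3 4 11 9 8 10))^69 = (3 10 8 9 12 13 4)(5 11)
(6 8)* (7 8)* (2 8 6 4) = (2 8 4)(6 7) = [0, 1, 8, 3, 2, 5, 7, 6, 4]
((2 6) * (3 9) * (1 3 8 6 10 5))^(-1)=((1 3 9 8 6 2 10 5))^(-1)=(1 5 10 2 6 8 9 3)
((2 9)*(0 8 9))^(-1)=(0 2 9 8)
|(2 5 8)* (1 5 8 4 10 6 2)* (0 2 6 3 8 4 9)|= |(0 2 4 10 3 8 1 5 9)|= 9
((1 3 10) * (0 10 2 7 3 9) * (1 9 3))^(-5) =((0 10 9)(1 3 2 7))^(-5) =(0 10 9)(1 7 2 3)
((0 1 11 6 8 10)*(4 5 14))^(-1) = (0 10 8 6 11 1)(4 14 5)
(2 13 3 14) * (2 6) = (2 13 3 14 6) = [0, 1, 13, 14, 4, 5, 2, 7, 8, 9, 10, 11, 12, 3, 6]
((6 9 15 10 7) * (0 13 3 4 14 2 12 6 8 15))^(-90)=((0 13 3 4 14 2 12 6 9)(7 8 15 10))^(-90)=(7 15)(8 10)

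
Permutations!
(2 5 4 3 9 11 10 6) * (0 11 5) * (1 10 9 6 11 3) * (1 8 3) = [1, 10, 0, 6, 8, 4, 2, 7, 3, 5, 11, 9] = (0 1 10 11 9 5 4 8 3 6 2)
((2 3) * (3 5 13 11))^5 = (13)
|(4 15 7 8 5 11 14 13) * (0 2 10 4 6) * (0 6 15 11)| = |(0 2 10 4 11 14 13 15 7 8 5)| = 11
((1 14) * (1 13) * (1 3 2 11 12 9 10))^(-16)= (1 13 2 12 10 14 3 11 9)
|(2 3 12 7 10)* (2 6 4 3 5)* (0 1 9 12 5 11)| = 12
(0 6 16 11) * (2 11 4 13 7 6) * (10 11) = (0 2 10 11)(4 13 7 6 16) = [2, 1, 10, 3, 13, 5, 16, 6, 8, 9, 11, 0, 12, 7, 14, 15, 4]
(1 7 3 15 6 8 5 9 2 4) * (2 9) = (1 7 3 15 6 8 5 2 4) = [0, 7, 4, 15, 1, 2, 8, 3, 5, 9, 10, 11, 12, 13, 14, 6]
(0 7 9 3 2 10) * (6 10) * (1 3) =(0 7 9 1 3 2 6 10) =[7, 3, 6, 2, 4, 5, 10, 9, 8, 1, 0]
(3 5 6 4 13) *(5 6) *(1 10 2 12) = (1 10 2 12)(3 6 4 13) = [0, 10, 12, 6, 13, 5, 4, 7, 8, 9, 2, 11, 1, 3]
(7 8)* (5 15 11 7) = (5 15 11 7 8) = [0, 1, 2, 3, 4, 15, 6, 8, 5, 9, 10, 7, 12, 13, 14, 11]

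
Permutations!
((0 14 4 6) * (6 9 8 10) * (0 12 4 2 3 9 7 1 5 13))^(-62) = ((0 14 2 3 9 8 10 6 12 4 7 1 5 13))^(-62) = (0 12 2 7 9 5 10)(1 8 13 6 14 4 3)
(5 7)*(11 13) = (5 7)(11 13) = [0, 1, 2, 3, 4, 7, 6, 5, 8, 9, 10, 13, 12, 11]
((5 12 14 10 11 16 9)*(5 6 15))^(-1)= ((5 12 14 10 11 16 9 6 15))^(-1)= (5 15 6 9 16 11 10 14 12)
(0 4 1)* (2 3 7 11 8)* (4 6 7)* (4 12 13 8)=(0 6 7 11 4 1)(2 3 12 13 8)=[6, 0, 3, 12, 1, 5, 7, 11, 2, 9, 10, 4, 13, 8]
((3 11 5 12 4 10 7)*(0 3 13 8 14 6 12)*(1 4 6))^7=(14)(0 5 11 3)(6 12)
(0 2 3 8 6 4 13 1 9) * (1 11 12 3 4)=(0 2 4 13 11 12 3 8 6 1 9)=[2, 9, 4, 8, 13, 5, 1, 7, 6, 0, 10, 12, 3, 11]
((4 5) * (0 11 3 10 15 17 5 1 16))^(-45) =((0 11 3 10 15 17 5 4 1 16))^(-45) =(0 17)(1 10)(3 4)(5 11)(15 16)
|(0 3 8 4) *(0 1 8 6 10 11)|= 15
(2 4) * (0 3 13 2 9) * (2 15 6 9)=(0 3 13 15 6 9)(2 4)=[3, 1, 4, 13, 2, 5, 9, 7, 8, 0, 10, 11, 12, 15, 14, 6]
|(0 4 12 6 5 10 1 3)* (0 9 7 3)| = 21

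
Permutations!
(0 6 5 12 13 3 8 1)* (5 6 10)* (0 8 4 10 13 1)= (0 13 3 4 10 5 12 1 8)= [13, 8, 2, 4, 10, 12, 6, 7, 0, 9, 5, 11, 1, 3]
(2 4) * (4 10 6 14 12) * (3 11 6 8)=(2 10 8 3 11 6 14 12 4)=[0, 1, 10, 11, 2, 5, 14, 7, 3, 9, 8, 6, 4, 13, 12]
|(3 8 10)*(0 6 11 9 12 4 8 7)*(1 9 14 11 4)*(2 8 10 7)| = 24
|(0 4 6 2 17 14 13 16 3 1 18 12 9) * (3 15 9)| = |(0 4 6 2 17 14 13 16 15 9)(1 18 12 3)| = 20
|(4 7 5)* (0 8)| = 6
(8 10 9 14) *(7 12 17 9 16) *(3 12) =(3 12 17 9 14 8 10 16 7) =[0, 1, 2, 12, 4, 5, 6, 3, 10, 14, 16, 11, 17, 13, 8, 15, 7, 9]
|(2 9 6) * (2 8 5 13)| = 6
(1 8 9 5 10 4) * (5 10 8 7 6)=(1 7 6 5 8 9 10 4)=[0, 7, 2, 3, 1, 8, 5, 6, 9, 10, 4]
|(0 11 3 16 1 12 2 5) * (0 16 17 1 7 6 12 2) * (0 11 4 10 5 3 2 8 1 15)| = |(0 4 10 5 16 7 6 12 11 2 3 17 15)(1 8)| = 26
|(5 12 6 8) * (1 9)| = 4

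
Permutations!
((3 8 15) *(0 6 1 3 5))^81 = ((0 6 1 3 8 15 5))^81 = (0 8 6 15 1 5 3)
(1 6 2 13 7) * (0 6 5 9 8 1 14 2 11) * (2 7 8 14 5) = (0 6 11)(1 2 13 8)(5 9 14 7) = [6, 2, 13, 3, 4, 9, 11, 5, 1, 14, 10, 0, 12, 8, 7]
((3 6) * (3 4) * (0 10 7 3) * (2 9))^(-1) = ((0 10 7 3 6 4)(2 9))^(-1) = (0 4 6 3 7 10)(2 9)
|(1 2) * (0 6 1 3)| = 5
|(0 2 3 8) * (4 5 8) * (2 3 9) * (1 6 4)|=14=|(0 3 1 6 4 5 8)(2 9)|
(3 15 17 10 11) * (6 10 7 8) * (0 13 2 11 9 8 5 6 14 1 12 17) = (0 13 2 11 3 15)(1 12 17 7 5 6 10 9 8 14) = [13, 12, 11, 15, 4, 6, 10, 5, 14, 8, 9, 3, 17, 2, 1, 0, 16, 7]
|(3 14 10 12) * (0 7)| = 4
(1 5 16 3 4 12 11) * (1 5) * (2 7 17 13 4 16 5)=(2 7 17 13 4 12 11)(3 16)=[0, 1, 7, 16, 12, 5, 6, 17, 8, 9, 10, 2, 11, 4, 14, 15, 3, 13]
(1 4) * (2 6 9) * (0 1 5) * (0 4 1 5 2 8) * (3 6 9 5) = (0 3 6 5 4 2 9 8) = [3, 1, 9, 6, 2, 4, 5, 7, 0, 8]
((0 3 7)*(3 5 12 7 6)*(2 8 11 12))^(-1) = ((0 5 2 8 11 12 7)(3 6))^(-1) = (0 7 12 11 8 2 5)(3 6)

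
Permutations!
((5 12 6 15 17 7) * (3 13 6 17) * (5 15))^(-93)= (3 5 7 13 12 15 6 17)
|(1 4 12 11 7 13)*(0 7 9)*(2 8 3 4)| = 11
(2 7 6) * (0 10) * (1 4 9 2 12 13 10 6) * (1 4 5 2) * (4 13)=(0 6 12 4 9 1 5 2 7 13 10)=[6, 5, 7, 3, 9, 2, 12, 13, 8, 1, 0, 11, 4, 10]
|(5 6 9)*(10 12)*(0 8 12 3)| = 15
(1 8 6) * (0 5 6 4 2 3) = (0 5 6 1 8 4 2 3) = [5, 8, 3, 0, 2, 6, 1, 7, 4]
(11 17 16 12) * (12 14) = (11 17 16 14 12) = [0, 1, 2, 3, 4, 5, 6, 7, 8, 9, 10, 17, 11, 13, 12, 15, 14, 16]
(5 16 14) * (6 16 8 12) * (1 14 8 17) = (1 14 5 17)(6 16 8 12) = [0, 14, 2, 3, 4, 17, 16, 7, 12, 9, 10, 11, 6, 13, 5, 15, 8, 1]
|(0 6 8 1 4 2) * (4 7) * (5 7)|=|(0 6 8 1 5 7 4 2)|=8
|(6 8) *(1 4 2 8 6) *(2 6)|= 5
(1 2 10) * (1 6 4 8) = (1 2 10 6 4 8) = [0, 2, 10, 3, 8, 5, 4, 7, 1, 9, 6]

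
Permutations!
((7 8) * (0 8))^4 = ((0 8 7))^4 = (0 8 7)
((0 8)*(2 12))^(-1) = (0 8)(2 12)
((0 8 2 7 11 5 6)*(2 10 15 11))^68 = (0 5 15 8 6 11 10) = ((0 8 10 15 11 5 6)(2 7))^68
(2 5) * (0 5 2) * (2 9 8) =(0 5)(2 9 8) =[5, 1, 9, 3, 4, 0, 6, 7, 2, 8]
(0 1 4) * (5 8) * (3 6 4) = (0 1 3 6 4)(5 8) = [1, 3, 2, 6, 0, 8, 4, 7, 5]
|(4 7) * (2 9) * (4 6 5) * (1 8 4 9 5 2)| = 8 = |(1 8 4 7 6 2 5 9)|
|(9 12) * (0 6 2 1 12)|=6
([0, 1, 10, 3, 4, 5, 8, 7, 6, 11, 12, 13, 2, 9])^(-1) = (2 12 10)(6 8)(9 13 11)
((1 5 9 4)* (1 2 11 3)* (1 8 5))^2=((2 11 3 8 5 9 4))^2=(2 3 5 4 11 8 9)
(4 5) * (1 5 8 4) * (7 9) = [0, 5, 2, 3, 8, 1, 6, 9, 4, 7] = (1 5)(4 8)(7 9)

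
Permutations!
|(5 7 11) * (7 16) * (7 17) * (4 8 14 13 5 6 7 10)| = 24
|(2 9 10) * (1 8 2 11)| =|(1 8 2 9 10 11)| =6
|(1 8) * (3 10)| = |(1 8)(3 10)| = 2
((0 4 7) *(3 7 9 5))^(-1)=(0 7 3 5 9 4)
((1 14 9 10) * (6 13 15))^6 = ((1 14 9 10)(6 13 15))^6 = (15)(1 9)(10 14)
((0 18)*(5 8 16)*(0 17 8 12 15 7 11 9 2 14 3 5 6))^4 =((0 18 17 8 16 6)(2 14 3 5 12 15 7 11 9))^4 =(0 16 17)(2 12 9 5 11 3 7 14 15)(6 8 18)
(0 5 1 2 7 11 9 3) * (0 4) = (0 5 1 2 7 11 9 3 4) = [5, 2, 7, 4, 0, 1, 6, 11, 8, 3, 10, 9]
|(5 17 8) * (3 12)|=|(3 12)(5 17 8)|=6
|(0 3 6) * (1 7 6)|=5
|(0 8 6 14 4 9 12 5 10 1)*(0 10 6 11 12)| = 18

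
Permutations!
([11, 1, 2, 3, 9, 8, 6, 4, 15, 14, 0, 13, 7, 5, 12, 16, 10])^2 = (0 13 8 16)(4 14 7 9 12)(5 15 10 11)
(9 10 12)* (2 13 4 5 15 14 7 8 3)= (2 13 4 5 15 14 7 8 3)(9 10 12)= [0, 1, 13, 2, 5, 15, 6, 8, 3, 10, 12, 11, 9, 4, 7, 14]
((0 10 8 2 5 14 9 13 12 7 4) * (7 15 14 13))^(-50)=((0 10 8 2 5 13 12 15 14 9 7 4))^(-50)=(0 7 14 12 5 8)(2 10 4 9 15 13)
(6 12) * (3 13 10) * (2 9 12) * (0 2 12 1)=(0 2 9 1)(3 13 10)(6 12)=[2, 0, 9, 13, 4, 5, 12, 7, 8, 1, 3, 11, 6, 10]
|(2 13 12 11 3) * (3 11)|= 4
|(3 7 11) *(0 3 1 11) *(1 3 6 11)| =|(0 6 11 3 7)| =5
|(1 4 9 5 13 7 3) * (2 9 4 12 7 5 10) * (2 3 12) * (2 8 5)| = |(1 8 5 13 2 9 10 3)(7 12)| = 8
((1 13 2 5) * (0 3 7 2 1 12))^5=((0 3 7 2 5 12)(1 13))^5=(0 12 5 2 7 3)(1 13)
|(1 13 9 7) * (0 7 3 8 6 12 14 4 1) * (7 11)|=9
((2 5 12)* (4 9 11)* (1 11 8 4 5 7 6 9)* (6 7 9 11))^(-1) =(1 4 8 9 2 12 5 11 6)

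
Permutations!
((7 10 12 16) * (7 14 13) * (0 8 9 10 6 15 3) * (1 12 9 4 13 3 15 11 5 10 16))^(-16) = (0 16 5 7 8 14 10 6 4 3 9 11 13)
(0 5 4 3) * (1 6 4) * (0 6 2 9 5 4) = (0 4 3 6)(1 2 9 5) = [4, 2, 9, 6, 3, 1, 0, 7, 8, 5]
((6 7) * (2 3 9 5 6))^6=(9)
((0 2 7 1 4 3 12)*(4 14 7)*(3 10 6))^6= (14)(0 12 3 6 10 4 2)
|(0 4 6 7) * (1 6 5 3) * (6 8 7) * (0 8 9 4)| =|(1 9 4 5 3)(7 8)| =10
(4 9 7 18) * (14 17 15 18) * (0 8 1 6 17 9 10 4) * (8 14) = (0 14 9 7 8 1 6 17 15 18)(4 10) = [14, 6, 2, 3, 10, 5, 17, 8, 1, 7, 4, 11, 12, 13, 9, 18, 16, 15, 0]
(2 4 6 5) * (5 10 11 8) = (2 4 6 10 11 8 5) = [0, 1, 4, 3, 6, 2, 10, 7, 5, 9, 11, 8]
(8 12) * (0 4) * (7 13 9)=[4, 1, 2, 3, 0, 5, 6, 13, 12, 7, 10, 11, 8, 9]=(0 4)(7 13 9)(8 12)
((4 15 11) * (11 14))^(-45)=(4 11 14 15)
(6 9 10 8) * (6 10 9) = (8 10) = [0, 1, 2, 3, 4, 5, 6, 7, 10, 9, 8]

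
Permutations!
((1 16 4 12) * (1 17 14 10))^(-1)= (1 10 14 17 12 4 16)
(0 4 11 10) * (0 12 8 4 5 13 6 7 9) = [5, 1, 2, 3, 11, 13, 7, 9, 4, 0, 12, 10, 8, 6] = (0 5 13 6 7 9)(4 11 10 12 8)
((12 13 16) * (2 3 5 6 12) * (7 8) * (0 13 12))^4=((0 13 16 2 3 5 6)(7 8))^4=(0 3 13 5 16 6 2)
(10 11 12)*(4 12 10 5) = (4 12 5)(10 11) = [0, 1, 2, 3, 12, 4, 6, 7, 8, 9, 11, 10, 5]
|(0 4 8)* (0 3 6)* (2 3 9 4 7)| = |(0 7 2 3 6)(4 8 9)| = 15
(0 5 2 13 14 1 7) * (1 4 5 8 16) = (0 8 16 1 7)(2 13 14 4 5) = [8, 7, 13, 3, 5, 2, 6, 0, 16, 9, 10, 11, 12, 14, 4, 15, 1]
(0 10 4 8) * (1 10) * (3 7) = (0 1 10 4 8)(3 7) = [1, 10, 2, 7, 8, 5, 6, 3, 0, 9, 4]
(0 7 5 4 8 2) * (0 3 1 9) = (0 7 5 4 8 2 3 1 9) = [7, 9, 3, 1, 8, 4, 6, 5, 2, 0]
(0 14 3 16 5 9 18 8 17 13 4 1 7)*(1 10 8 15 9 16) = (0 14 3 1 7)(4 10 8 17 13)(5 16)(9 18 15) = [14, 7, 2, 1, 10, 16, 6, 0, 17, 18, 8, 11, 12, 4, 3, 9, 5, 13, 15]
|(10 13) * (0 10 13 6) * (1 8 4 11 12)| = 15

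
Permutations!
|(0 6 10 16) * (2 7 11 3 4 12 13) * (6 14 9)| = |(0 14 9 6 10 16)(2 7 11 3 4 12 13)| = 42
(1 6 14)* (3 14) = (1 6 3 14) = [0, 6, 2, 14, 4, 5, 3, 7, 8, 9, 10, 11, 12, 13, 1]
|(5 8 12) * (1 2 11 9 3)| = 15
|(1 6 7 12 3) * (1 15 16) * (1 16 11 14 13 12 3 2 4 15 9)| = 35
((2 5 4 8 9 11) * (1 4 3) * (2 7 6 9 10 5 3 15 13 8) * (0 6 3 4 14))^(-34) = ((0 6 9 11 7 3 1 14)(2 4)(5 15 13 8 10))^(-34) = (0 1 7 9)(3 11 6 14)(5 15 13 8 10)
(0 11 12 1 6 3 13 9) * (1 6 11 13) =[13, 11, 2, 1, 4, 5, 3, 7, 8, 0, 10, 12, 6, 9] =(0 13 9)(1 11 12 6 3)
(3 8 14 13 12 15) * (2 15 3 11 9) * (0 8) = (0 8 14 13 12 3)(2 15 11 9) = [8, 1, 15, 0, 4, 5, 6, 7, 14, 2, 10, 9, 3, 12, 13, 11]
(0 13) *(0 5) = [13, 1, 2, 3, 4, 0, 6, 7, 8, 9, 10, 11, 12, 5] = (0 13 5)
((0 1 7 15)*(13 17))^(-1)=(0 15 7 1)(13 17)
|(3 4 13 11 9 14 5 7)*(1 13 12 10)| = 11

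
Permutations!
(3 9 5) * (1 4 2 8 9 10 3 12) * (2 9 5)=(1 4 9 2 8 5 12)(3 10)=[0, 4, 8, 10, 9, 12, 6, 7, 5, 2, 3, 11, 1]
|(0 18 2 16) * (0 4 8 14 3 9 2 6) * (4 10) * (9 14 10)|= 6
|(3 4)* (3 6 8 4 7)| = 6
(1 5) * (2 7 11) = (1 5)(2 7 11) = [0, 5, 7, 3, 4, 1, 6, 11, 8, 9, 10, 2]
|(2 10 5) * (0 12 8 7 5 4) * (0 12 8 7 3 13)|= |(0 8 3 13)(2 10 4 12 7 5)|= 12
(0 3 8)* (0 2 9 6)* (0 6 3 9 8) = [9, 1, 8, 0, 4, 5, 6, 7, 2, 3] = (0 9 3)(2 8)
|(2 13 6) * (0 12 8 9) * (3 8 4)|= 6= |(0 12 4 3 8 9)(2 13 6)|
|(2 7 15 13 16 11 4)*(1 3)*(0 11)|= |(0 11 4 2 7 15 13 16)(1 3)|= 8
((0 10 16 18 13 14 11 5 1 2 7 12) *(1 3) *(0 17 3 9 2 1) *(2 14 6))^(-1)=((0 10 16 18 13 6 2 7 12 17 3)(5 9 14 11))^(-1)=(0 3 17 12 7 2 6 13 18 16 10)(5 11 14 9)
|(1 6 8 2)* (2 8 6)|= |(8)(1 2)|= 2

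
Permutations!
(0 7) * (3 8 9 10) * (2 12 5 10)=[7, 1, 12, 8, 4, 10, 6, 0, 9, 2, 3, 11, 5]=(0 7)(2 12 5 10 3 8 9)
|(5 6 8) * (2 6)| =|(2 6 8 5)| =4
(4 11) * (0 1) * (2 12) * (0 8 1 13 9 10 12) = (0 13 9 10 12 2)(1 8)(4 11) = [13, 8, 0, 3, 11, 5, 6, 7, 1, 10, 12, 4, 2, 9]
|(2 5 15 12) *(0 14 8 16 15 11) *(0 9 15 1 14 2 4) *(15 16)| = |(0 2 5 11 9 16 1 14 8 15 12 4)| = 12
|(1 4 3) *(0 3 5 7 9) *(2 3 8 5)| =|(0 8 5 7 9)(1 4 2 3)| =20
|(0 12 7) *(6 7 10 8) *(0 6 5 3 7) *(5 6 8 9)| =9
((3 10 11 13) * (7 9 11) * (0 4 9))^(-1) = ((0 4 9 11 13 3 10 7))^(-1) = (0 7 10 3 13 11 9 4)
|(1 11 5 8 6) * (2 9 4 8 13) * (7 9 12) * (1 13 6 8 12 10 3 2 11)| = 12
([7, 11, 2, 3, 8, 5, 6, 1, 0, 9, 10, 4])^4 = (0 4 1)(7 8 11)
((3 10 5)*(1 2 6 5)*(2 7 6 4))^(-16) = ((1 7 6 5 3 10)(2 4))^(-16) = (1 6 3)(5 10 7)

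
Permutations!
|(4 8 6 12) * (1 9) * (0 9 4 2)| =|(0 9 1 4 8 6 12 2)| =8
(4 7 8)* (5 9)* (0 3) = (0 3)(4 7 8)(5 9) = [3, 1, 2, 0, 7, 9, 6, 8, 4, 5]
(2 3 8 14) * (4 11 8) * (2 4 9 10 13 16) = (2 3 9 10 13 16)(4 11 8 14) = [0, 1, 3, 9, 11, 5, 6, 7, 14, 10, 13, 8, 12, 16, 4, 15, 2]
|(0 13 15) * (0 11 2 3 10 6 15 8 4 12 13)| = 12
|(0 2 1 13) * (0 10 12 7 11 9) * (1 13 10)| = 9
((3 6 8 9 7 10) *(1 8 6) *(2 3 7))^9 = ((1 8 9 2 3)(7 10))^9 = (1 3 2 9 8)(7 10)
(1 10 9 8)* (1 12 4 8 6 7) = [0, 10, 2, 3, 8, 5, 7, 1, 12, 6, 9, 11, 4] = (1 10 9 6 7)(4 8 12)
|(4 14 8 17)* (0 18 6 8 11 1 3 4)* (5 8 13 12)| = |(0 18 6 13 12 5 8 17)(1 3 4 14 11)| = 40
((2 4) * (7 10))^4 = (10)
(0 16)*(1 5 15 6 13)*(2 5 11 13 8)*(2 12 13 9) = [16, 11, 5, 3, 4, 15, 8, 7, 12, 2, 10, 9, 13, 1, 14, 6, 0] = (0 16)(1 11 9 2 5 15 6 8 12 13)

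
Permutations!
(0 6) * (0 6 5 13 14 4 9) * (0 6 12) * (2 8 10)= [5, 1, 8, 3, 9, 13, 12, 7, 10, 6, 2, 11, 0, 14, 4]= (0 5 13 14 4 9 6 12)(2 8 10)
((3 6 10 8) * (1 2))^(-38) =(3 10)(6 8)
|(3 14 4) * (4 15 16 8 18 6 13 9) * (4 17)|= 11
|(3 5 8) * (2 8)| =|(2 8 3 5)| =4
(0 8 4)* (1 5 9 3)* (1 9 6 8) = (0 1 5 6 8 4)(3 9) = [1, 5, 2, 9, 0, 6, 8, 7, 4, 3]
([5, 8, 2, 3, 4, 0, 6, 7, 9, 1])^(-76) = [0, 9, 2, 3, 4, 5, 6, 7, 1, 8]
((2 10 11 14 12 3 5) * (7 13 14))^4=((2 10 11 7 13 14 12 3 5))^4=(2 13 5 7 3 11 12 10 14)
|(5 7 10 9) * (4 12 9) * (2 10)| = |(2 10 4 12 9 5 7)| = 7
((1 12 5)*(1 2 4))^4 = (1 4 2 5 12)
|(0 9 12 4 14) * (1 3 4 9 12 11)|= |(0 12 9 11 1 3 4 14)|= 8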